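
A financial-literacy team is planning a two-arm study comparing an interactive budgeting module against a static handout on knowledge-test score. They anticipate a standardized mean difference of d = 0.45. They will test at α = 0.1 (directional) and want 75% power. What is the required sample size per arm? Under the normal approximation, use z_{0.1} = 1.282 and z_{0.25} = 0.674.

For two independent groups with equal n: n = 2·((z_{α} + z_β) / d)².
z_{α} + z_β = 1.282 + 0.674 = 1.956.
n = 2 × (1.956 / 0.45)² = 2 × 4.347² = 2 × 18.89 = 37.8.
Round up to the next whole participant.

n = 38 per group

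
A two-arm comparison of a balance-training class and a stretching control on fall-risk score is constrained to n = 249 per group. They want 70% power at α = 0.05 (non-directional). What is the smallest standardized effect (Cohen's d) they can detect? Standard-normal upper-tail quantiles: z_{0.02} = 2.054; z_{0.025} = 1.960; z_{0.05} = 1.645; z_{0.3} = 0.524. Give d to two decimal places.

d_min ≈ 0.22

For two independent groups of n = 249 each: d_min = (z_{α/2} + z_β)·√(2/n).
z-sum = 1.960 + 0.524 = 2.484.
d_min = 2.484 × √(2/249) = 2.484 × 0.0896 = 0.223.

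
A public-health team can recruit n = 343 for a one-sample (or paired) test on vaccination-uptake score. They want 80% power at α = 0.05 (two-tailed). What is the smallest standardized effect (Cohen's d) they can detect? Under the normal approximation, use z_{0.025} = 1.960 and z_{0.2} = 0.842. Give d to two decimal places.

d_min ≈ 0.15

For a single sample (or paired design) of n = 343: d_min = (z_{α/2} + z_β)/√n.
z-sum = 1.960 + 0.842 = 2.802.
d_min = 2.802 / √343 = 2.802 / 18.520 = 0.151.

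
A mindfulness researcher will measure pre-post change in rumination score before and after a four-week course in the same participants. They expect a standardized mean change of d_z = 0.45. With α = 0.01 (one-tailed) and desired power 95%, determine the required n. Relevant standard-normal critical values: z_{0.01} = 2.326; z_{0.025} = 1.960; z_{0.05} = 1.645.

n = 78 pairs

For a paired (one-sample on differences) test: n = ((z_{α} + z_β) / d)².
z_{α} + z_β = 2.326 + 1.645 = 3.971.
n = (3.971 / 0.45)² = 8.824² = 77.87.
Round up.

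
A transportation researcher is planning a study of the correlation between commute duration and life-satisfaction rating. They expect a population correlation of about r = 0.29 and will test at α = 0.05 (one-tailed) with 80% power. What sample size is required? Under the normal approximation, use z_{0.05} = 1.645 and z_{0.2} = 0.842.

Fisher's z: C = ½·ln((1+r)/(1−r)) = ½·ln(1.8169) = 0.2986.
n = ((z_{α} + z_β)/C)² + 3.
(1.645 + 0.842) / 0.2986 = 2.487 / 0.2986 = 8.329.
n = 8.329² + 3 = 69.37 + 3 = 72.4.
Round up.

n = 73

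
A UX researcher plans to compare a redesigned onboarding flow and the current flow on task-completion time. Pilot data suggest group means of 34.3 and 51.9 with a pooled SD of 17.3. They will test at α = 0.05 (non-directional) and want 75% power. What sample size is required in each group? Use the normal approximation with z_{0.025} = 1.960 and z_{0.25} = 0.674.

n = 14 per group

Cohen's d = |M₁ − M₂| / SD_pooled = |34.3 − 51.9| / 17.3 = 17.6 / 17.3 = 1.017.
For two independent groups with equal n: n = 2·((z_{α/2} + z_β) / d)².
z_{α/2} + z_β = 1.960 + 0.674 = 2.634.
n = 2 × (2.634 / 1.017)² = 2 × 2.590² = 2 × 6.71 = 13.4.
Round up to the next whole participant.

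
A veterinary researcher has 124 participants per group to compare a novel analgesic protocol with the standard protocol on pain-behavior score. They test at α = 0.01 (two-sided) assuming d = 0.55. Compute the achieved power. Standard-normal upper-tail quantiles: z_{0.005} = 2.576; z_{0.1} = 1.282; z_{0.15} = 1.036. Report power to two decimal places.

power ≈ 0.96

For two equal groups, power = Φ(d·√(n/2) − z_{α/2}).
d·√(n/2) = 0.55 × √(124/2) = 0.55 × 7.874 = 4.331.
z_β = 4.331 − 2.576 = 1.755.
Power = Φ(1.755) = 0.960.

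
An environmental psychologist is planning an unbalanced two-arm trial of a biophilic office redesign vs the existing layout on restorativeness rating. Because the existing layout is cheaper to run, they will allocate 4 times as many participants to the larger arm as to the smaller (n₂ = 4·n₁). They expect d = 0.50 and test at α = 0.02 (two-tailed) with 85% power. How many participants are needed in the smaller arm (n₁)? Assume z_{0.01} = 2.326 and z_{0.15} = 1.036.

With allocation ratio k = n₂/n₁ = 4, Var(x̄₁−x̄₂) = σ²(1/n₁ + 1/(k·n₁)) = σ²·(k+1)/(k·n₁).
So n₁ = (1 + 1/k)·((z_{α/2} + z_β)/d)² = 1.250 × (3.362/0.50)².
n₁ = 1.250 × 45.21 = 56.5.
Round up: n₁ = 57, giving n₂ = 4 × 57 = 228.

n₁ = 57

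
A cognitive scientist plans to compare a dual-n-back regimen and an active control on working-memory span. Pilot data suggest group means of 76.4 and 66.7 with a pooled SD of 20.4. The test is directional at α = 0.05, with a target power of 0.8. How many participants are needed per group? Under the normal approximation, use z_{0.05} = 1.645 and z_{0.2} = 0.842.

n = 55 per group

Cohen's d = |M₁ − M₂| / SD_pooled = |76.4 − 66.7| / 20.4 = 9.7 / 20.4 = 0.475.
For two independent groups with equal n: n = 2·((z_{α} + z_β) / d)².
z_{α} + z_β = 1.645 + 0.842 = 2.487.
n = 2 × (2.487 / 0.475)² = 2 × 5.236² = 2 × 27.41 = 54.8.
Round up to the next whole participant.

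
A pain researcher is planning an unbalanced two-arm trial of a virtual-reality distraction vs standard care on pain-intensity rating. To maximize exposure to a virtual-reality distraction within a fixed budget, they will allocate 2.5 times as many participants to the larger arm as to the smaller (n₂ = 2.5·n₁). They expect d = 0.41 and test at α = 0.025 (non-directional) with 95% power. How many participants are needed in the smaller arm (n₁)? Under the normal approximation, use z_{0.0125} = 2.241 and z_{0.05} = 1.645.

n₁ = 126

With allocation ratio k = n₂/n₁ = 2.5, Var(x̄₁−x̄₂) = σ²(1/n₁ + 1/(k·n₁)) = σ²·(k+1)/(k·n₁).
So n₁ = (1 + 1/k)·((z_{α/2} + z_β)/d)² = 1.400 × (3.886/0.41)².
n₁ = 1.400 × 89.83 = 125.8.
Round up: n₁ = 126, giving n₂ = 2.5 × 126 = 315.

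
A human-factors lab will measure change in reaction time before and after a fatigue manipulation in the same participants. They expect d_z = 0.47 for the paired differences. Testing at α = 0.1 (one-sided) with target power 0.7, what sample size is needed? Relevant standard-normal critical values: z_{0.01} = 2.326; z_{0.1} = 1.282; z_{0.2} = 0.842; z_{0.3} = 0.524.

For a paired (one-sample on differences) test: n = ((z_{α} + z_β) / d)².
z_{α} + z_β = 1.282 + 0.524 = 1.806.
n = (1.806 / 0.47)² = 3.843² = 14.77.
Round up.

n = 15 pairs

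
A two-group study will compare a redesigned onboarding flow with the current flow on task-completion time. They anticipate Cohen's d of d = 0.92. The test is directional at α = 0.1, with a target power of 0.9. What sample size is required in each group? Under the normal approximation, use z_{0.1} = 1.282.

For two independent groups with equal n: n = 2·((z_{α} + z_β) / d)².
z_{α} + z_β = 1.282 + 1.282 = 2.564.
n = 2 × (2.564 / 0.92)² = 2 × 2.787² = 2 × 7.77 = 15.5.
Round up to the next whole participant.

n = 16 per group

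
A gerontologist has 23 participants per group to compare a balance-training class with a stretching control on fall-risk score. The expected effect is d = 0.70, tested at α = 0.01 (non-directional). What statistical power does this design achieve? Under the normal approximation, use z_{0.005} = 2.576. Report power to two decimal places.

power ≈ 0.42

For two equal groups, power = Φ(d·√(n/2) − z_{α/2}).
d·√(n/2) = 0.70 × √(23/2) = 0.70 × 3.391 = 2.374.
z_β = 2.374 − 2.576 = -0.202.
Power = Φ(-0.202) = 0.420.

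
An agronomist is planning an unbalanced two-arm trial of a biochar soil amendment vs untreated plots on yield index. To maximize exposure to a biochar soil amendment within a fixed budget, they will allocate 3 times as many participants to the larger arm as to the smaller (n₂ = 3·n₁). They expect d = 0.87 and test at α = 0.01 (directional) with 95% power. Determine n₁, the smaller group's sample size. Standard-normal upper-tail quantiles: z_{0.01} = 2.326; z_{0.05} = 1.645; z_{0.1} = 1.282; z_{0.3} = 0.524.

n₁ = 28

With allocation ratio k = n₂/n₁ = 3, Var(x̄₁−x̄₂) = σ²(1/n₁ + 1/(k·n₁)) = σ²·(k+1)/(k·n₁).
So n₁ = (1 + 1/k)·((z_{α} + z_β)/d)² = 1.333 × (3.971/0.87)².
n₁ = 1.333 × 20.83 = 27.8.
Round up: n₁ = 28, giving n₂ = 3 × 28 = 84.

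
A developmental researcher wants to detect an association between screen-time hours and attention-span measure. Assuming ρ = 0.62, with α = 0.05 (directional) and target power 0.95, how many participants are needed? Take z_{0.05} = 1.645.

n = 24

Fisher's z: C = ½·ln((1+r)/(1−r)) = ½·ln(4.2632) = 0.7250.
n = ((z_{α} + z_β)/C)² + 3.
(1.645 + 1.645) / 0.7250 = 3.290 / 0.7250 = 4.538.
n = 4.538² + 3 = 20.59 + 3 = 23.6.
Round up.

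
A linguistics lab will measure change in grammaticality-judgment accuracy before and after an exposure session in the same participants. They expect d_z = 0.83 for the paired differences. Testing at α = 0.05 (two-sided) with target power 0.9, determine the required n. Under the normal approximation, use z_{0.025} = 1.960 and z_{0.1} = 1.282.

n = 16 pairs

For a paired (one-sample on differences) test: n = ((z_{α/2} + z_β) / d)².
z_{α/2} + z_β = 1.960 + 1.282 = 3.242.
n = (3.242 / 0.83)² = 3.906² = 15.26.
Round up.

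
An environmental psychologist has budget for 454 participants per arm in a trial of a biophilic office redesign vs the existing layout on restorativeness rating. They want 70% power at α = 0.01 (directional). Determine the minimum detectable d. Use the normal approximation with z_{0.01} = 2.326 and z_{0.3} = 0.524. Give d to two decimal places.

For two independent groups of n = 454 each: d_min = (z_{α} + z_β)·√(2/n).
z-sum = 2.326 + 0.524 = 2.850.
d_min = 2.850 × √(2/454) = 2.850 × 0.0664 = 0.189.

d_min ≈ 0.19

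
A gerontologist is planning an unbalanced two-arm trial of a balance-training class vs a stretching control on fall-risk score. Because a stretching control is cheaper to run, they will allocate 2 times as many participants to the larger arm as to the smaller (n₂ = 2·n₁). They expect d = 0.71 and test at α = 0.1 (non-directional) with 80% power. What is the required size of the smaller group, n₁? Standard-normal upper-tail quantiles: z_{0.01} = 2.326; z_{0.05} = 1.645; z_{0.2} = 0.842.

With allocation ratio k = n₂/n₁ = 2, Var(x̄₁−x̄₂) = σ²(1/n₁ + 1/(k·n₁)) = σ²·(k+1)/(k·n₁).
So n₁ = (1 + 1/k)·((z_{α/2} + z_β)/d)² = 1.500 × (2.487/0.71)².
n₁ = 1.500 × 12.27 = 18.4.
Round up: n₁ = 19, giving n₂ = 2 × 19 = 38.

n₁ = 19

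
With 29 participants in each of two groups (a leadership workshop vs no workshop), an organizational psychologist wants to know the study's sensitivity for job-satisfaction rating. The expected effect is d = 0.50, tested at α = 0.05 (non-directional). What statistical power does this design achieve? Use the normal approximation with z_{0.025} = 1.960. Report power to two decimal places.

power ≈ 0.48

For two equal groups, power = Φ(d·√(n/2) − z_{α/2}).
d·√(n/2) = 0.50 × √(29/2) = 0.50 × 3.808 = 1.904.
z_β = 1.904 − 1.960 = -0.056.
Power = Φ(-0.056) = 0.478.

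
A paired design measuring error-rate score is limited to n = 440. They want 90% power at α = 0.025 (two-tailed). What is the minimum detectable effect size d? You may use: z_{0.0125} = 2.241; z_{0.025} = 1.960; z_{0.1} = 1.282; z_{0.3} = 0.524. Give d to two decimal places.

d_min ≈ 0.17

For a single sample (or paired design) of n = 440: d_min = (z_{α/2} + z_β)/√n.
z-sum = 2.241 + 1.282 = 3.523.
d_min = 3.523 / √440 = 3.523 / 20.976 = 0.168.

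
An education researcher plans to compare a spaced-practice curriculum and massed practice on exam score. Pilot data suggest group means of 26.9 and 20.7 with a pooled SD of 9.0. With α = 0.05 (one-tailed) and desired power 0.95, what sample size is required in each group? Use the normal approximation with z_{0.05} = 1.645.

Cohen's d = |M₁ − M₂| / SD_pooled = |26.9 − 20.7| / 9.0 = 6.2 / 9.0 = 0.689.
For two independent groups with equal n: n = 2·((z_{α} + z_β) / d)².
z_{α} + z_β = 1.645 + 1.645 = 3.290.
n = 2 × (3.290 / 0.689)² = 2 × 4.775² = 2 × 22.80 = 45.6.
Round up to the next whole participant.

n = 46 per group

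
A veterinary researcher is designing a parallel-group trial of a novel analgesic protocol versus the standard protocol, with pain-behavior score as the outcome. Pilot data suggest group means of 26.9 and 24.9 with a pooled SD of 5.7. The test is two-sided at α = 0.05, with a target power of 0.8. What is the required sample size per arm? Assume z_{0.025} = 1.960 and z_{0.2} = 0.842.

Cohen's d = |M₁ − M₂| / SD_pooled = |26.9 − 24.9| / 5.7 = 2.0 / 5.7 = 0.351.
For two independent groups with equal n: n = 2·((z_{α/2} + z_β) / d)².
z_{α/2} + z_β = 1.960 + 0.842 = 2.802.
n = 2 × (2.802 / 0.351)² = 2 × 7.983² = 2 × 63.73 = 127.5.
Round up to the next whole participant.

n = 128 per group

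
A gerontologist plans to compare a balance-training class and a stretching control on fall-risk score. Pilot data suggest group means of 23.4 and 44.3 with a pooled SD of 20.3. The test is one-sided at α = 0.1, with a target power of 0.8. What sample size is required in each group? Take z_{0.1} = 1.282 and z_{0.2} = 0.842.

n = 9 per group

Cohen's d = |M₁ − M₂| / SD_pooled = |23.4 − 44.3| / 20.3 = 20.9 / 20.3 = 1.030.
For two independent groups with equal n: n = 2·((z_{α} + z_β) / d)².
z_{α} + z_β = 1.282 + 0.842 = 2.124.
n = 2 × (2.124 / 1.030)² = 2 × 2.062² = 2 × 4.25 = 8.5.
Round up to the next whole participant.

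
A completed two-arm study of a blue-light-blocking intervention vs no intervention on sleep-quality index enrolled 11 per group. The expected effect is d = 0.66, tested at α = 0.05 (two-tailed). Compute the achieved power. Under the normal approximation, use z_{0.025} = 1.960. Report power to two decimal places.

power ≈ 0.34

For two equal groups, power = Φ(d·√(n/2) − z_{α/2}).
d·√(n/2) = 0.66 × √(11/2) = 0.66 × 2.345 = 1.548.
z_β = 1.548 − 1.960 = -0.412.
Power = Φ(-0.412) = 0.340.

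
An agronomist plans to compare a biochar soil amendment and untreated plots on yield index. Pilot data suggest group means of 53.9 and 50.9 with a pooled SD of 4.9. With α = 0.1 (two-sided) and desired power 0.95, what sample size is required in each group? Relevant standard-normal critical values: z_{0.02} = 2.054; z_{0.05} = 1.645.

Cohen's d = |M₁ − M₂| / SD_pooled = |53.9 − 50.9| / 4.9 = 3.0 / 4.9 = 0.612.
For two independent groups with equal n: n = 2·((z_{α/2} + z_β) / d)².
z_{α/2} + z_β = 1.645 + 1.645 = 3.290.
n = 2 × (3.290 / 0.612)² = 2 × 5.376² = 2 × 28.90 = 57.8.
Round up to the next whole participant.

n = 58 per group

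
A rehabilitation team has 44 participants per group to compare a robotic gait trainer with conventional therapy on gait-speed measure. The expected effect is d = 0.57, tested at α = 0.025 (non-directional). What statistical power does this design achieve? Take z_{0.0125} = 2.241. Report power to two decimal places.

power ≈ 0.67

For two equal groups, power = Φ(d·√(n/2) − z_{α/2}).
d·√(n/2) = 0.57 × √(44/2) = 0.57 × 4.690 = 2.674.
z_β = 2.674 − 2.241 = 0.433.
Power = Φ(0.433) = 0.667.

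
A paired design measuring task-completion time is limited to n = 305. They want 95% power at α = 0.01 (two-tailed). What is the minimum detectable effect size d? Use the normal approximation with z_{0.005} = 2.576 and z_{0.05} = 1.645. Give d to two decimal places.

For a single sample (or paired design) of n = 305: d_min = (z_{α/2} + z_β)/√n.
z-sum = 2.576 + 1.645 = 4.221.
d_min = 4.221 / √305 = 4.221 / 17.464 = 0.242.

d_min ≈ 0.24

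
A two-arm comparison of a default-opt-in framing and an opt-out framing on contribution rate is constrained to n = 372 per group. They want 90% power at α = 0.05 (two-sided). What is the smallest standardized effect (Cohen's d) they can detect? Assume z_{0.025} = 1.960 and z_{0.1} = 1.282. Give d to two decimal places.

d_min ≈ 0.24

For two independent groups of n = 372 each: d_min = (z_{α/2} + z_β)·√(2/n).
z-sum = 1.960 + 1.282 = 3.242.
d_min = 3.242 × √(2/372) = 3.242 × 0.0733 = 0.238.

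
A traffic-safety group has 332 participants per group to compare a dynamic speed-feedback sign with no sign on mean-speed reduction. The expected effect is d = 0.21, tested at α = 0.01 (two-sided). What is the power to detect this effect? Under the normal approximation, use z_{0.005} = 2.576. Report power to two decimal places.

For two equal groups, power = Φ(d·√(n/2) − z_{α/2}).
d·√(n/2) = 0.21 × √(332/2) = 0.21 × 12.884 = 2.706.
z_β = 2.706 − 2.576 = 0.130.
Power = Φ(0.130) = 0.552.

power ≈ 0.55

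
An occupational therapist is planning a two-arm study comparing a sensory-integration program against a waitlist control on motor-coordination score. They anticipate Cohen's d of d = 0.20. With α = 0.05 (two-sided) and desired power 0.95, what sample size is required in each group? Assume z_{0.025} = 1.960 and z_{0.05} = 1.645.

n = 650 per group

For two independent groups with equal n: n = 2·((z_{α/2} + z_β) / d)².
z_{α/2} + z_β = 1.960 + 1.645 = 3.605.
n = 2 × (3.605 / 0.20)² = 2 × 18.025² = 2 × 324.90 = 649.8.
Round up to the next whole participant.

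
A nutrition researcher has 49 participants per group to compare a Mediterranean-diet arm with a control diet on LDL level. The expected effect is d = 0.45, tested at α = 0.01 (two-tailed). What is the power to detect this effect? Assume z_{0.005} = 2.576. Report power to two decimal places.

power ≈ 0.36

For two equal groups, power = Φ(d·√(n/2) − z_{α/2}).
d·√(n/2) = 0.45 × √(49/2) = 0.45 × 4.950 = 2.227.
z_β = 2.227 − 2.576 = -0.349.
Power = Φ(-0.349) = 0.364.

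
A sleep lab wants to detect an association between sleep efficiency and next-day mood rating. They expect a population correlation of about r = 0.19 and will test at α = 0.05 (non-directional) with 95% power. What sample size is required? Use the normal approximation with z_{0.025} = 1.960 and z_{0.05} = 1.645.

Fisher's z: C = ½·ln((1+r)/(1−r)) = ½·ln(1.4691) = 0.1923.
n = ((z_{α/2} + z_β)/C)² + 3.
(1.960 + 1.645) / 0.1923 = 3.605 / 0.1923 = 18.747.
n = 18.747² + 3 = 351.44 + 3 = 354.4.
Round up.

n = 355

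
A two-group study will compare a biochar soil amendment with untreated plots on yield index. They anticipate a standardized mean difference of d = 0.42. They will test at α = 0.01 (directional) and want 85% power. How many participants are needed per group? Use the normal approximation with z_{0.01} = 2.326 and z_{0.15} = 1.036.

For two independent groups with equal n: n = 2·((z_{α} + z_β) / d)².
z_{α} + z_β = 2.326 + 1.036 = 3.362.
n = 2 × (3.362 / 0.42)² = 2 × 8.005² = 2 × 64.08 = 128.2.
Round up to the next whole participant.

n = 129 per group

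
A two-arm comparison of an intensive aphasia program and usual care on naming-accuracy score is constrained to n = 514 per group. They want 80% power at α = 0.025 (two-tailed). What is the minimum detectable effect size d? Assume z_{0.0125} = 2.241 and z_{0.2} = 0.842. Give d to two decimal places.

For two independent groups of n = 514 each: d_min = (z_{α/2} + z_β)·√(2/n).
z-sum = 2.241 + 0.842 = 3.083.
d_min = 3.083 × √(2/514) = 3.083 × 0.0624 = 0.192.

d_min ≈ 0.19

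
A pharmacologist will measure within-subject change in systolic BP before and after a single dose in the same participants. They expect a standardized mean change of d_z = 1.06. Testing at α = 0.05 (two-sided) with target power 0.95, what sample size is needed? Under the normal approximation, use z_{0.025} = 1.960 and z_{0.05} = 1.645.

For a paired (one-sample on differences) test: n = ((z_{α/2} + z_β) / d)².
z_{α/2} + z_β = 1.960 + 1.645 = 3.605.
n = (3.605 / 1.06)² = 3.401² = 11.57.
Round up.

n = 12 pairs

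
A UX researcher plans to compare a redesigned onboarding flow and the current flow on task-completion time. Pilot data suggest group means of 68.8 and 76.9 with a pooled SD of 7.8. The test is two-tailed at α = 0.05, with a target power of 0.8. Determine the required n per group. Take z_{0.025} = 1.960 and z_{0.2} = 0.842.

Cohen's d = |M₁ − M₂| / SD_pooled = |68.8 − 76.9| / 7.8 = 8.1 / 7.8 = 1.038.
For two independent groups with equal n: n = 2·((z_{α/2} + z_β) / d)².
z_{α/2} + z_β = 1.960 + 0.842 = 2.802.
n = 2 × (2.802 / 1.038)² = 2 × 2.699² = 2 × 7.29 = 14.6.
Round up to the next whole participant.

n = 15 per group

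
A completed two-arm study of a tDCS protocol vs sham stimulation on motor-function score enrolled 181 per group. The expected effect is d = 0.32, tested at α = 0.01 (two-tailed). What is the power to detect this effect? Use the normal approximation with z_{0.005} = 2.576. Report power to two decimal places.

For two equal groups, power = Φ(d·√(n/2) − z_{α/2}).
d·√(n/2) = 0.32 × √(181/2) = 0.32 × 9.513 = 3.044.
z_β = 3.044 − 2.576 = 0.468.
Power = Φ(0.468) = 0.680.

power ≈ 0.68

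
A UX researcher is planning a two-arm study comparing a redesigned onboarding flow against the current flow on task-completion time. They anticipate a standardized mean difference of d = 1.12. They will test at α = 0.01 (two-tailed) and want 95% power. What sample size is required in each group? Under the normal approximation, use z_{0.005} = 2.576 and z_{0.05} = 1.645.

n = 29 per group

For two independent groups with equal n: n = 2·((z_{α/2} + z_β) / d)².
z_{α/2} + z_β = 2.576 + 1.645 = 4.221.
n = 2 × (4.221 / 1.12)² = 2 × 3.769² = 2 × 14.20 = 28.4.
Round up to the next whole participant.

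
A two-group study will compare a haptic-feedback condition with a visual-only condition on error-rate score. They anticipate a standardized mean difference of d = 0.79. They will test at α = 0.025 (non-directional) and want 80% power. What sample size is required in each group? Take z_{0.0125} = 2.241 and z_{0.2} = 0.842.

For two independent groups with equal n: n = 2·((z_{α/2} + z_β) / d)².
z_{α/2} + z_β = 2.241 + 0.842 = 3.083.
n = 2 × (3.083 / 0.79)² = 2 × 3.903² = 2 × 15.23 = 30.5.
Round up to the next whole participant.

n = 31 per group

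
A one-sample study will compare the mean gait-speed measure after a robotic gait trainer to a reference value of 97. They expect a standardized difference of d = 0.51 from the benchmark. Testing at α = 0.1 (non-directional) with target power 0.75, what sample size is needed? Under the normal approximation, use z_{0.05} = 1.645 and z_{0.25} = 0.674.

For a one-sample test: n = ((z_{α/2} + z_β) / d)².
z_{α/2} + z_β = 1.645 + 0.674 = 2.319.
n = (2.319 / 0.51)² = 4.547² = 20.68.
Round up.

n = 21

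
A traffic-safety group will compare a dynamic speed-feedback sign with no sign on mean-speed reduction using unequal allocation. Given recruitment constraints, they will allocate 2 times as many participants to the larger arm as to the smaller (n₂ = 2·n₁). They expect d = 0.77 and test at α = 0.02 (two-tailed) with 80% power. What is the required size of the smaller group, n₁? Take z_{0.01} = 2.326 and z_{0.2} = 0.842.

With allocation ratio k = n₂/n₁ = 2, Var(x̄₁−x̄₂) = σ²(1/n₁ + 1/(k·n₁)) = σ²·(k+1)/(k·n₁).
So n₁ = (1 + 1/k)·((z_{α/2} + z_β)/d)² = 1.500 × (3.168/0.77)².
n₁ = 1.500 × 16.93 = 25.4.
Round up: n₁ = 26, giving n₂ = 2 × 26 = 52.

n₁ = 26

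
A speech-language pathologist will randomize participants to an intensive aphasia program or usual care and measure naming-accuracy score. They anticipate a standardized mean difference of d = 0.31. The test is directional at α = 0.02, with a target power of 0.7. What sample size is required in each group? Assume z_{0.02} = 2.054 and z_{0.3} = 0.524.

For two independent groups with equal n: n = 2·((z_{α} + z_β) / d)².
z_{α} + z_β = 2.054 + 0.524 = 2.578.
n = 2 × (2.578 / 0.31)² = 2 × 8.316² = 2 × 69.16 = 138.3.
Round up to the next whole participant.

n = 139 per group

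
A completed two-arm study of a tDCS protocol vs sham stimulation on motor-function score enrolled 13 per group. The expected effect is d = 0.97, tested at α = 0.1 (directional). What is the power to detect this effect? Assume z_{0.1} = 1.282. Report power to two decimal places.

For two equal groups, power = Φ(d·√(n/2) − z_{α}).
d·√(n/2) = 0.97 × √(13/2) = 0.97 × 2.550 = 2.473.
z_β = 2.473 − 1.282 = 1.191.
Power = Φ(1.191) = 0.883.

power ≈ 0.88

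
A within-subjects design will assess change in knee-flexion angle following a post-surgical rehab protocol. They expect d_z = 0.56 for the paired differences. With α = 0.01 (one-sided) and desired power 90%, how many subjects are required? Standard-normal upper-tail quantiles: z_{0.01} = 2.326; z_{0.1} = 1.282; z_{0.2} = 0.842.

For a paired (one-sample on differences) test: n = ((z_{α} + z_β) / d)².
z_{α} + z_β = 2.326 + 1.282 = 3.608.
n = (3.608 / 0.56)² = 6.443² = 41.51.
Round up.

n = 42 pairs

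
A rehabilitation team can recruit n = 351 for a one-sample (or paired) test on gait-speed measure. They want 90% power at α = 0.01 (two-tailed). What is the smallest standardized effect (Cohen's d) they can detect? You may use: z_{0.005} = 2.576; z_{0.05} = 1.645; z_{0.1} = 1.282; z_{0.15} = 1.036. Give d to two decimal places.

d_min ≈ 0.21

For a single sample (or paired design) of n = 351: d_min = (z_{α/2} + z_β)/√n.
z-sum = 2.576 + 1.282 = 3.858.
d_min = 3.858 / √351 = 3.858 / 18.735 = 0.206.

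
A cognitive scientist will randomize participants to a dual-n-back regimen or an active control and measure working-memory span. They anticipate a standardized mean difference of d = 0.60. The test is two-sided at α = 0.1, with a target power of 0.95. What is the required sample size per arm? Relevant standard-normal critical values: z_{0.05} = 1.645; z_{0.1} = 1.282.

n = 61 per group

For two independent groups with equal n: n = 2·((z_{α/2} + z_β) / d)².
z_{α/2} + z_β = 1.645 + 1.645 = 3.290.
n = 2 × (3.290 / 0.60)² = 2 × 5.483² = 2 × 30.07 = 60.1.
Round up to the next whole participant.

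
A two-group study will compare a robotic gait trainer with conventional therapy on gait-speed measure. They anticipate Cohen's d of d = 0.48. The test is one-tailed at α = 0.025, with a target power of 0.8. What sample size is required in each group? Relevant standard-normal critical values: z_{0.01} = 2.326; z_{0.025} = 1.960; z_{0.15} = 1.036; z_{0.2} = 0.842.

For two independent groups with equal n: n = 2·((z_{α} + z_β) / d)².
z_{α} + z_β = 1.960 + 0.842 = 2.802.
n = 2 × (2.802 / 0.48)² = 2 × 5.838² = 2 × 34.08 = 68.2.
Round up to the next whole participant.

n = 69 per group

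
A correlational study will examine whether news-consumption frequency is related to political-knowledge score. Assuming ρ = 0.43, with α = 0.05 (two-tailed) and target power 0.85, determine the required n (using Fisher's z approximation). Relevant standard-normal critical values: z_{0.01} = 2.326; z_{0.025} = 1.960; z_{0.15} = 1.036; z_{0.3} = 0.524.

Fisher's z: C = ½·ln((1+r)/(1−r)) = ½·ln(2.5088) = 0.4599.
n = ((z_{α/2} + z_β)/C)² + 3.
(1.960 + 1.036) / 0.4599 = 2.996 / 0.4599 = 6.514.
n = 6.514² + 3 = 42.44 + 3 = 45.4.
Round up.

n = 46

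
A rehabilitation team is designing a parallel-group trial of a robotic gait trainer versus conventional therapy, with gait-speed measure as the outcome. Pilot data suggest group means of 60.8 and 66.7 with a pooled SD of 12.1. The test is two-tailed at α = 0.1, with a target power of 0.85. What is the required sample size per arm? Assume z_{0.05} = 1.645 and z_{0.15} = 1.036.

n = 61 per group

Cohen's d = |M₁ − M₂| / SD_pooled = |60.8 − 66.7| / 12.1 = 5.9 / 12.1 = 0.488.
For two independent groups with equal n: n = 2·((z_{α/2} + z_β) / d)².
z_{α/2} + z_β = 1.645 + 1.036 = 2.681.
n = 2 × (2.681 / 0.488)² = 2 × 5.494² = 2 × 30.18 = 60.4.
Round up to the next whole participant.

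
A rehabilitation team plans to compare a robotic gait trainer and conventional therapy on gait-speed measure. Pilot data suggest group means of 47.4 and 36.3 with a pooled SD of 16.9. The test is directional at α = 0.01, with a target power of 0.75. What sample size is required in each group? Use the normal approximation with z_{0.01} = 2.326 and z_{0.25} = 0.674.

n = 42 per group

Cohen's d = |M₁ − M₂| / SD_pooled = |47.4 − 36.3| / 16.9 = 11.1 / 16.9 = 0.657.
For two independent groups with equal n: n = 2·((z_{α} + z_β) / d)².
z_{α} + z_β = 2.326 + 0.674 = 3.000.
n = 2 × (3.000 / 0.657)² = 2 × 4.566² = 2 × 20.85 = 41.7.
Round up to the next whole participant.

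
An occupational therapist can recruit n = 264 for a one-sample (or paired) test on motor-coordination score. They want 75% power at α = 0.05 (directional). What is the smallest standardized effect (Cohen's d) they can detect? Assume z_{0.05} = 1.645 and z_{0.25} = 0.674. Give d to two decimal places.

d_min ≈ 0.14

For a single sample (or paired design) of n = 264: d_min = (z_{α} + z_β)/√n.
z-sum = 1.645 + 0.674 = 2.319.
d_min = 2.319 / √264 = 2.319 / 16.248 = 0.143.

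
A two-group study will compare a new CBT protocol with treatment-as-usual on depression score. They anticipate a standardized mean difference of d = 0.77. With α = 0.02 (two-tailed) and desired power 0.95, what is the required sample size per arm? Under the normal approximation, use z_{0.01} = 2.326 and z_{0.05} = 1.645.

For two independent groups with equal n: n = 2·((z_{α/2} + z_β) / d)².
z_{α/2} + z_β = 2.326 + 1.645 = 3.971.
n = 2 × (3.971 / 0.77)² = 2 × 5.157² = 2 × 26.60 = 53.2.
Round up to the next whole participant.

n = 54 per group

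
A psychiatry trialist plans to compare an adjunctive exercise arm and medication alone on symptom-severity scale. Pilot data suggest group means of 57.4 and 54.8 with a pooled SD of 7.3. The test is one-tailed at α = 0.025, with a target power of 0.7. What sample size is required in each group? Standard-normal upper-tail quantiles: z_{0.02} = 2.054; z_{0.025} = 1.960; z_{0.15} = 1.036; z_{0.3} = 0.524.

Cohen's d = |M₁ − M₂| / SD_pooled = |57.4 − 54.8| / 7.3 = 2.6 / 7.3 = 0.356.
For two independent groups with equal n: n = 2·((z_{α} + z_β) / d)².
z_{α} + z_β = 1.960 + 0.524 = 2.484.
n = 2 × (2.484 / 0.356)² = 2 × 6.978² = 2 × 48.69 = 97.4.
Round up to the next whole participant.

n = 98 per group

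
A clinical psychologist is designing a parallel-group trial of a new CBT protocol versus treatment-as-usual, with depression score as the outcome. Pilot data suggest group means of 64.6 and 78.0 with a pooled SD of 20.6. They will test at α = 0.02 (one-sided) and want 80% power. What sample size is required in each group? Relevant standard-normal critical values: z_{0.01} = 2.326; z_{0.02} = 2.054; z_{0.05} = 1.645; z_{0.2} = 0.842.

Cohen's d = |M₁ − M₂| / SD_pooled = |64.6 − 78.0| / 20.6 = 13.4 / 20.6 = 0.650.
For two independent groups with equal n: n = 2·((z_{α} + z_β) / d)².
z_{α} + z_β = 2.054 + 0.842 = 2.896.
n = 2 × (2.896 / 0.650)² = 2 × 4.455² = 2 × 19.85 = 39.7.
Round up to the next whole participant.

n = 40 per group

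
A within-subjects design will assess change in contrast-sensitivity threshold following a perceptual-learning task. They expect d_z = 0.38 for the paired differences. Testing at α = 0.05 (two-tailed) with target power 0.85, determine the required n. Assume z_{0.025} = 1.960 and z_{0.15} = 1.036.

For a paired (one-sample on differences) test: n = ((z_{α/2} + z_β) / d)².
z_{α/2} + z_β = 1.960 + 1.036 = 2.996.
n = (2.996 / 0.38)² = 7.884² = 62.16.
Round up.

n = 63 pairs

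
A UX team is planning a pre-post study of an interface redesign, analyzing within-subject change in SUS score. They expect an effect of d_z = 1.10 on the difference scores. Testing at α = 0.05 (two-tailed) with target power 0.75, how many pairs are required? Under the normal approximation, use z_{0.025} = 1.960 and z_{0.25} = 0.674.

n = 6 pairs

For a paired (one-sample on differences) test: n = ((z_{α/2} + z_β) / d)².
z_{α/2} + z_β = 1.960 + 0.674 = 2.634.
n = (2.634 / 1.10)² = 2.395² = 5.73.
Round up.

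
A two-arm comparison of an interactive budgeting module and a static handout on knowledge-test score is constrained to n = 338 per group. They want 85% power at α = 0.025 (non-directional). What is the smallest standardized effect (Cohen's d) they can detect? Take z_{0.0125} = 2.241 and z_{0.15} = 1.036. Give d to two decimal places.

d_min ≈ 0.25

For two independent groups of n = 338 each: d_min = (z_{α/2} + z_β)·√(2/n).
z-sum = 2.241 + 1.036 = 3.277.
d_min = 3.277 × √(2/338) = 3.277 × 0.0769 = 0.252.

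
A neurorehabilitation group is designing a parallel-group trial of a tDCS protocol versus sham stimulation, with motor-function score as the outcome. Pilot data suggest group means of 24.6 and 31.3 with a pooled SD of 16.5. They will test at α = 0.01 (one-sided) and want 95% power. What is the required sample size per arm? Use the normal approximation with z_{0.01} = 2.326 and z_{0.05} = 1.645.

Cohen's d = |M₁ − M₂| / SD_pooled = |24.6 − 31.3| / 16.5 = 6.7 / 16.5 = 0.406.
For two independent groups with equal n: n = 2·((z_{α} + z_β) / d)².
z_{α} + z_β = 2.326 + 1.645 = 3.971.
n = 2 × (3.971 / 0.406)² = 2 × 9.781² = 2 × 95.66 = 191.3.
Round up to the next whole participant.

n = 192 per group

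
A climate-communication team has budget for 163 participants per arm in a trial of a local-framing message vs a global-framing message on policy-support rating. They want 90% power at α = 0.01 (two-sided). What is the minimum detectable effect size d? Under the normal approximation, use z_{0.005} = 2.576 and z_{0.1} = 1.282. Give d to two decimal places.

d_min ≈ 0.43

For two independent groups of n = 163 each: d_min = (z_{α/2} + z_β)·√(2/n).
z-sum = 2.576 + 1.282 = 3.858.
d_min = 3.858 × √(2/163) = 3.858 × 0.1108 = 0.427.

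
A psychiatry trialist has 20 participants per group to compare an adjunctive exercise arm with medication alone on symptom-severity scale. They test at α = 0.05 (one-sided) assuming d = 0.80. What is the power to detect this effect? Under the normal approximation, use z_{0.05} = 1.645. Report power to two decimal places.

For two equal groups, power = Φ(d·√(n/2) − z_{α}).
d·√(n/2) = 0.80 × √(20/2) = 0.80 × 3.162 = 2.530.
z_β = 2.530 − 1.645 = 0.885.
Power = Φ(0.885) = 0.812.

power ≈ 0.81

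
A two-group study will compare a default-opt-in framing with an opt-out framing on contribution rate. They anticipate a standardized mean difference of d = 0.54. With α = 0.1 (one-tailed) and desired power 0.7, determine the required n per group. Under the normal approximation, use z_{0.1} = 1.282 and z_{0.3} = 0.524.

n = 23 per group

For two independent groups with equal n: n = 2·((z_{α} + z_β) / d)².
z_{α} + z_β = 1.282 + 0.524 = 1.806.
n = 2 × (1.806 / 0.54)² = 2 × 3.344² = 2 × 11.19 = 22.4.
Round up to the next whole participant.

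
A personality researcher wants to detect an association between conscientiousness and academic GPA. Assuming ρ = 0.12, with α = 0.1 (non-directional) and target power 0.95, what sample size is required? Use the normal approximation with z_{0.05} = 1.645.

n = 748

Fisher's z: C = ½·ln((1+r)/(1−r)) = ½·ln(1.2727) = 0.1206.
n = ((z_{α/2} + z_β)/C)² + 3.
(1.645 + 1.645) / 0.1206 = 3.290 / 0.1206 = 27.280.
n = 27.280² + 3 = 744.21 + 3 = 747.2.
Round up.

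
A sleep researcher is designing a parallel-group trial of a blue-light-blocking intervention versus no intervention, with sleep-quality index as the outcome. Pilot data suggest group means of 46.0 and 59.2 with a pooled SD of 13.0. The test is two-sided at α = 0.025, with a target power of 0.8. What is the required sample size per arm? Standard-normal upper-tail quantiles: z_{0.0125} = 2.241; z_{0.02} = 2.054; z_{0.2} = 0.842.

n = 19 per group

Cohen's d = |M₁ − M₂| / SD_pooled = |46.0 − 59.2| / 13.0 = 13.2 / 13.0 = 1.015.
For two independent groups with equal n: n = 2·((z_{α/2} + z_β) / d)².
z_{α/2} + z_β = 2.241 + 0.842 = 3.083.
n = 2 × (3.083 / 1.015)² = 2 × 3.037² = 2 × 9.23 = 18.5.
Round up to the next whole participant.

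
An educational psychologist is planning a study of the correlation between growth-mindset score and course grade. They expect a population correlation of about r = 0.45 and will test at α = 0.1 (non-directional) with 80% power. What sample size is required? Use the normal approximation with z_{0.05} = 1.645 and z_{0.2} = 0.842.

Fisher's z: C = ½·ln((1+r)/(1−r)) = ½·ln(2.6364) = 0.4847.
n = ((z_{α/2} + z_β)/C)² + 3.
(1.645 + 0.842) / 0.4847 = 2.487 / 0.4847 = 5.131.
n = 5.131² + 3 = 26.33 + 3 = 29.3.
Round up.

n = 30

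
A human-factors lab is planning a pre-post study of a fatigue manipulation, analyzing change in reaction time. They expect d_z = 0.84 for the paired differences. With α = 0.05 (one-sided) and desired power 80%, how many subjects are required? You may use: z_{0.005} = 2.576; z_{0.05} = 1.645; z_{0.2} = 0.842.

n = 9 pairs

For a paired (one-sample on differences) test: n = ((z_{α} + z_β) / d)².
z_{α} + z_β = 1.645 + 0.842 = 2.487.
n = (2.487 / 0.84)² = 2.961² = 8.77.
Round up.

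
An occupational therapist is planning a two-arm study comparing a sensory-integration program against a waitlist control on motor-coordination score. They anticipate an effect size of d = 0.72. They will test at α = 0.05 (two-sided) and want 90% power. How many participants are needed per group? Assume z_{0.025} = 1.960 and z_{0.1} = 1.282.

For two independent groups with equal n: n = 2·((z_{α/2} + z_β) / d)².
z_{α/2} + z_β = 1.960 + 1.282 = 3.242.
n = 2 × (3.242 / 0.72)² = 2 × 4.503² = 2 × 20.28 = 40.6.
Round up to the next whole participant.

n = 41 per group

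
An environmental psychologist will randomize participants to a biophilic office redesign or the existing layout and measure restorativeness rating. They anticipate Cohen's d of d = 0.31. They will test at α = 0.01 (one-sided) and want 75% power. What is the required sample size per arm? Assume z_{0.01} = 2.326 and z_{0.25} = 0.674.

For two independent groups with equal n: n = 2·((z_{α} + z_β) / d)².
z_{α} + z_β = 2.326 + 0.674 = 3.000.
n = 2 × (3.000 / 0.31)² = 2 × 9.677² = 2 × 93.65 = 187.3.
Round up to the next whole participant.

n = 188 per group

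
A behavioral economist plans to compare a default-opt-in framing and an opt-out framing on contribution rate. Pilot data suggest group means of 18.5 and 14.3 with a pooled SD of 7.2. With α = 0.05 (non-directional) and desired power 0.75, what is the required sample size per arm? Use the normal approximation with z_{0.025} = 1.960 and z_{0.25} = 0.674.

Cohen's d = |M₁ − M₂| / SD_pooled = |18.5 − 14.3| / 7.2 = 4.2 / 7.2 = 0.583.
For two independent groups with equal n: n = 2·((z_{α/2} + z_β) / d)².
z_{α/2} + z_β = 1.960 + 0.674 = 2.634.
n = 2 × (2.634 / 0.583)² = 2 × 4.518² = 2 × 20.41 = 40.8.
Round up to the next whole participant.

n = 41 per group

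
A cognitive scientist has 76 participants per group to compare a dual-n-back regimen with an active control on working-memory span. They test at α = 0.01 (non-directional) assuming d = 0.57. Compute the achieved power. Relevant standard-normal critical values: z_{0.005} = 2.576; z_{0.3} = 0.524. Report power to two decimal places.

power ≈ 0.83

For two equal groups, power = Φ(d·√(n/2) − z_{α/2}).
d·√(n/2) = 0.57 × √(76/2) = 0.57 × 6.164 = 3.514.
z_β = 3.514 − 2.576 = 0.938.
Power = Φ(0.938) = 0.826.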